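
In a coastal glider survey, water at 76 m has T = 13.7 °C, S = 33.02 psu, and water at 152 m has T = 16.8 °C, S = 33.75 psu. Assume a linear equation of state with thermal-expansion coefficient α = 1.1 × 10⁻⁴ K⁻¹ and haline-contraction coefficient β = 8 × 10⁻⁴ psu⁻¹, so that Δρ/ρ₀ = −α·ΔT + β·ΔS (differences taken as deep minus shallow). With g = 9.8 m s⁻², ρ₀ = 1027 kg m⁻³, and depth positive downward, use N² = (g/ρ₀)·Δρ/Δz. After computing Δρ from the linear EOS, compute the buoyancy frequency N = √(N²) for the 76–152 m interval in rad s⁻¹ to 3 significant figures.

5.60 × 10⁻³ rad s⁻¹

ΔT = +3.1 K, ΔS = +0.73 psu (deep − shallow).
Δρ/ρ₀ = −αΔT + βΔS = -3.41 × 10⁻⁴ + 5.84 × 10⁻⁴ = 2.43 × 10⁻⁴, so Δρ ≈ 0.2496 kg m⁻³.
N² = (g/ρ₀)·Δρ/Δz = g·(Δρ/ρ₀)/Δz = 9.8 × 2.43 × 10⁻⁴ / 76 = 3.1334 × 10⁻⁵ s⁻².
N = √(3.1334 × 10⁻⁵) = 5.5977 × 10⁻³ rad s⁻¹ ≈ 5.60 × 10⁻³ rad s⁻¹.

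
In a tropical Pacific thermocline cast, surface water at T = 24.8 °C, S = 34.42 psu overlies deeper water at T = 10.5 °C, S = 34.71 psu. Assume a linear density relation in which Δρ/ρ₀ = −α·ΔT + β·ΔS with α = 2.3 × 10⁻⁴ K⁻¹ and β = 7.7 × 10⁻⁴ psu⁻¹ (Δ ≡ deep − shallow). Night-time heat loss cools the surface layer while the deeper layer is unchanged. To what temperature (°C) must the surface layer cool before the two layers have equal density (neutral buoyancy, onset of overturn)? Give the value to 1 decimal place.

9.5 °C

Neutral buoyancy requires Δρ = 0, i.e. −α(T_deep − T_surf′) + β(S_deep − S_surf) = 0.
T_surf′ = T_deep − (β/α)·ΔS = 10.5 − (7.7 × 10⁻⁴/2.3 × 10⁻⁴)·(+0.29) = 9.529 °C.
Cooling required: 24.8 − (9.529) = 15.271 °C.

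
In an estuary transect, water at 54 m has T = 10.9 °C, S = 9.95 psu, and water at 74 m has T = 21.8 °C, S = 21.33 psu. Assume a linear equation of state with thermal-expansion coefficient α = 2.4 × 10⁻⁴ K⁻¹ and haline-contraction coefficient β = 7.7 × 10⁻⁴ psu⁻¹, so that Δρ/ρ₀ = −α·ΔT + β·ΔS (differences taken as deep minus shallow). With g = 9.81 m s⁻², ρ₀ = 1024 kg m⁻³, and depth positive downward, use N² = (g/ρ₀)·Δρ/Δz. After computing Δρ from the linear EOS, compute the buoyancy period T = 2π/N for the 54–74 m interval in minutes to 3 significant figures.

1.91 min

ΔT = +10.9 K, ΔS = +11.38 psu (deep − shallow).
Δρ/ρ₀ = −αΔT + βΔS = -2.616 × 10⁻³ + 8.7626 × 10⁻³ = 6.1466 × 10⁻³, so Δρ ≈ 6.294 kg m⁻³.
N² = (g/ρ₀)·Δρ/Δz = g·(Δρ/ρ₀)/Δz = 9.81 × 6.1466 × 10⁻³ / 20 = 3.0149 × 10⁻³ s⁻².
N = √(3.0149 × 10⁻³) = 0.054908 rad s⁻¹ → T = 2π/N = 114.43 s = 1.9072 min ≈ 1.91 min.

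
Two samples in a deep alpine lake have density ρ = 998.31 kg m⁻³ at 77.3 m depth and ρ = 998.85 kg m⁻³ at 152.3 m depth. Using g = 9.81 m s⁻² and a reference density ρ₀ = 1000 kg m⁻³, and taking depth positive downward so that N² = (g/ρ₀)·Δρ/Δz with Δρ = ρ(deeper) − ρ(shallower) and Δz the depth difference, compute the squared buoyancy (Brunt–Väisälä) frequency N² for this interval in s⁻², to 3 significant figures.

7.06 × 10⁻⁵ s⁻²

Δρ = 998.85 − 998.31 = 0.54 kg m⁻³ over Δz = 152.3 − 77.3 = 75 m.
N² = (9.81/1000) × (0.54/75) = 7.0632 × 10⁻⁵ s⁻² ≈ 7.06 × 10⁻⁵ s⁻².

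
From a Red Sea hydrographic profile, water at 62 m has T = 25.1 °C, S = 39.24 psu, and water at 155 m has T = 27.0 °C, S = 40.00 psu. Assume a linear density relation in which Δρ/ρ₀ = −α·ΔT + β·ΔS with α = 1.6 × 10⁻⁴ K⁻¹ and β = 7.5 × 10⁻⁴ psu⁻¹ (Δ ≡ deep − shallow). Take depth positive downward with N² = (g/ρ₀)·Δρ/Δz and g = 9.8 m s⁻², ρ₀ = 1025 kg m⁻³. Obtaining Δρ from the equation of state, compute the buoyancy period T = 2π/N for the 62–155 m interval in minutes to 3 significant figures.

ΔT = +1.9 K, ΔS = +0.76 psu (deep − shallow).
Δρ/ρ₀ = −αΔT + βΔS = -3.04 × 10⁻⁴ + 5.70 × 10⁻⁴ = 2.66 × 10⁻⁴, so Δρ ≈ 0.2726 kg m⁻³.
N² = (g/ρ₀)·Δρ/Δz = g·(Δρ/ρ₀)/Δz = 9.8 × 2.66 × 10⁻⁴ / 93 = 2.8030 × 10⁻⁵ s⁻².
N = √(2.8030 × 10⁻⁵) = 5.2943 × 10⁻³ rad s⁻¹ → T = 2π/N = 1.1868 × 10³ s = 19.780 min ≈ 19.8 min.

19.8 min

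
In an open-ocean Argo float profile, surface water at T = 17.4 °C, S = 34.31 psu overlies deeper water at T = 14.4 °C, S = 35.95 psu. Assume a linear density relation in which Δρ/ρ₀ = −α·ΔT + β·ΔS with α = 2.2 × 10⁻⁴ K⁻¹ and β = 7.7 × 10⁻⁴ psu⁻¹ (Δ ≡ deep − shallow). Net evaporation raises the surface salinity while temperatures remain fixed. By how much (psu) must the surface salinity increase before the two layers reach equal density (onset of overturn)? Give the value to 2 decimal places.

2.50 psu

Neutral buoyancy requires −α(T_deep − T_surf) + β(S_deep − S_surf′) = 0.
S_surf′ = S_deep − (α/β)·ΔT = 35.95 − (2.2 × 10⁻⁴/7.7 × 10⁻⁴)·(-3.0) = 36.8071 psu.
Increase required: 36.8071 − 34.31 = 2.4971 psu.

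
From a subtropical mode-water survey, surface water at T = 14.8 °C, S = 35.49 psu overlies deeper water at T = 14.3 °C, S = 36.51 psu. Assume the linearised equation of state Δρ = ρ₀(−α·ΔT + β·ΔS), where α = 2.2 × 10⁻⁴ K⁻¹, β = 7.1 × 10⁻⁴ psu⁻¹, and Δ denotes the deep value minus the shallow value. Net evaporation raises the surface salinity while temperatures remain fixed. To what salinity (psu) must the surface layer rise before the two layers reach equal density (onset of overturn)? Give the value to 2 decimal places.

Neutral buoyancy requires −α(T_deep − T_surf) + β(S_deep − S_surf′) = 0.
S_surf′ = S_deep − (α/β)·ΔT = 36.51 − (2.2 × 10⁻⁴/7.1 × 10⁻⁴)·(-0.5) = 36.6649 psu.
Increase required: 36.6649 − 35.49 = 1.1749 psu.

36.66 psu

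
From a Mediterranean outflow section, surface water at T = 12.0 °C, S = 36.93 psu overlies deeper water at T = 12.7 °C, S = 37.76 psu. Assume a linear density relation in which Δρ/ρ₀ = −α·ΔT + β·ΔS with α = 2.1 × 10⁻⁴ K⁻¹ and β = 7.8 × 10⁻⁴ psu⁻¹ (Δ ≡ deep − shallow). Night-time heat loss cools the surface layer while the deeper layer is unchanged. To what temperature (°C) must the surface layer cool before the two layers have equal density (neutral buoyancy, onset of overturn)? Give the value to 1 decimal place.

Neutral buoyancy requires Δρ = 0, i.e. −α(T_deep − T_surf′) + β(S_deep − S_surf) = 0.
T_surf′ = T_deep − (β/α)·ΔS = 12.7 − (7.8 × 10⁻⁴/2.1 × 10⁻⁴)·(+0.83) = 9.617 °C.
Cooling required: 12.0 − (9.617) = 2.383 °C.

9.6 °C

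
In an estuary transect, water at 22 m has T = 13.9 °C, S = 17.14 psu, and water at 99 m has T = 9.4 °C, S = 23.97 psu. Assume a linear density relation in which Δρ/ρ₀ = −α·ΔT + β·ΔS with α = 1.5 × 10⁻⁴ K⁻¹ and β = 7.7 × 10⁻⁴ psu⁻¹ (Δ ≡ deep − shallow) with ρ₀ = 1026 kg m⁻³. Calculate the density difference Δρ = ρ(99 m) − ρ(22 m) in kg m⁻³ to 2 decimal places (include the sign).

+6.09 kg m⁻³

ΔT = -4.5 K, ΔS = +6.83 psu (deep − shallow).
Δρ/ρ₀ = −(1.5 × 10⁻⁴)(-4.5) + (7.7 × 10⁻⁴)(+6.83) = 5.9341 × 10⁻³.
Δρ = 1026 × (5.9341 × 10⁻³) = +6.09 kg m⁻³.
Positive Δρ: denser below, stable.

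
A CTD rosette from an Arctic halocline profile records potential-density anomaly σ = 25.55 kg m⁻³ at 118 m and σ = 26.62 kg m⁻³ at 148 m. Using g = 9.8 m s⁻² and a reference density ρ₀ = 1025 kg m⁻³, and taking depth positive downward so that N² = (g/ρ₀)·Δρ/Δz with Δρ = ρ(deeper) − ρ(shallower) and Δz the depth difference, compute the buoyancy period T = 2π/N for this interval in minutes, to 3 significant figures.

5.67 min

Δρ = 1026.62 − 1025.55 = 1.07 kg m⁻³ over Δz = 148 − 118 = 30 m.
N² = (9.8/1025) × (1.07/30) = 3.4101 × 10⁻⁴ s⁻².
N = √(3.4101 × 10⁻⁴) = 0.018466 rad s⁻¹, so T = 2π/N = 340.26 s = 5.6710 min ≈ 5.67 min.
Since Δρ > 0 the layer is stably stratified.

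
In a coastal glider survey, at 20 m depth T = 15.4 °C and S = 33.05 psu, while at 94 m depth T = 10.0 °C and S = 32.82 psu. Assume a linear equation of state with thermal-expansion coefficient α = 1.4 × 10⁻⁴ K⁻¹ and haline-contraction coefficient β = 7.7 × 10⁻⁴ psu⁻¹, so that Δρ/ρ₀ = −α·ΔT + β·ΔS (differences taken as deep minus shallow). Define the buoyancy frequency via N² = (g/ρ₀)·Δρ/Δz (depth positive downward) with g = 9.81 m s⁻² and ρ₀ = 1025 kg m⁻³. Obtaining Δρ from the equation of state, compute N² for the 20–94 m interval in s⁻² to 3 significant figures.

ΔT = -5.4 K, ΔS = -0.23 psu (deep − shallow).
Δρ/ρ₀ = −αΔT + βΔS = 7.56 × 10⁻⁴ − 1.771 × 10⁻⁴ = 5.789 × 10⁻⁴, so Δρ ≈ 0.5934 kg m⁻³.
N² = (g/ρ₀)·Δρ/Δz = g·(Δρ/ρ₀)/Δz = 9.81 × 5.789 × 10⁻⁴ / 74 = 7.6743 × 10⁻⁵ s⁻² ≈ 7.67 × 10⁻⁵ s⁻².

7.67 × 10⁻⁵ s⁻²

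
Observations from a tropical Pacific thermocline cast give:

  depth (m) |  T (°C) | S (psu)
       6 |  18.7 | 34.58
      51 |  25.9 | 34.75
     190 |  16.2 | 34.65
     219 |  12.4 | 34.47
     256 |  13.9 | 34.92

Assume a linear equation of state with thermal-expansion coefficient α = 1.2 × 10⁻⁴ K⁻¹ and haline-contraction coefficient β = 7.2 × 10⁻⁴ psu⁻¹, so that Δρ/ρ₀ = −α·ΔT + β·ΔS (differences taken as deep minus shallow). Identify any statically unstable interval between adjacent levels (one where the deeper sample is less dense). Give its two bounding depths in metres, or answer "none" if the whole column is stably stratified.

Evaluate Δρ/ρ₀ = −αΔT + βΔS across each adjacent pair:
  6–51 m: −αΔT+βΔS = −(1.2 × 10⁻⁴)(+7.2)+(7.2 × 10⁻⁴)(+0.17) = -7.4 × 10⁻⁴ → UNSTABLE
  51–190 m: −αΔT+βΔS = −(1.2 × 10⁻⁴)(-9.7)+(7.2 × 10⁻⁴)(-0.10) = 1.1 × 10⁻³ → stable
  190–219 m: −αΔT+βΔS = −(1.2 × 10⁻⁴)(-3.8)+(7.2 × 10⁻⁴)(-0.18) = 3.3 × 10⁻⁴ → stable
  219–256 m: −αΔT+βΔS = −(1.2 × 10⁻⁴)(+1.5)+(7.2 × 10⁻⁴)(+0.45) = 1.4 × 10⁻⁴ → stable
The 6–51 m interval has Δρ < 0: lighter water underlies denser water.

6–51 m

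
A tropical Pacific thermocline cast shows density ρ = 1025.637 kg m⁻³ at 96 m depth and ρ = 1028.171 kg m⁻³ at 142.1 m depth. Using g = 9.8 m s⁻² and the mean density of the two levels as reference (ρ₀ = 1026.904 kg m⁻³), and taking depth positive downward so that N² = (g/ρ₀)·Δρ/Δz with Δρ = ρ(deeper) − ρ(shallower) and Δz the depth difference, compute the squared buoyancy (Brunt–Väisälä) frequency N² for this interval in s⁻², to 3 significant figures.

5.25 × 10⁻⁴ s⁻²

Δρ = 1028.171 − 1025.637 = 2.534 kg m⁻³ over Δz = 142.1 − 96 = 46.1 m.
N² = (9.8/1026.904) × (2.534/46.1) = 5.2457 × 10⁻⁴ s⁻² ≈ 5.25 × 10⁻⁴ s⁻².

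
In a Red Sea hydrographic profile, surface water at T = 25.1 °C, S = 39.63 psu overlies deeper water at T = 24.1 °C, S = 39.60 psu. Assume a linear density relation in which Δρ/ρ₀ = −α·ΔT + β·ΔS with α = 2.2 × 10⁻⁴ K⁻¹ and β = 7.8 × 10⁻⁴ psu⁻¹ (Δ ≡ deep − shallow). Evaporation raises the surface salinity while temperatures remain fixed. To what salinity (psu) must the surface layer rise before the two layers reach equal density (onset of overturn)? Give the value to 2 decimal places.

Neutral buoyancy requires −α(T_deep − T_surf) + β(S_deep − S_surf′) = 0.
S_surf′ = S_deep − (α/β)·ΔT = 39.60 − (2.2 × 10⁻⁴/7.8 × 10⁻⁴)·(-1.0) = 39.8821 psu.
Increase required: 39.8821 − 39.63 = 0.2521 psu.

39.88 psu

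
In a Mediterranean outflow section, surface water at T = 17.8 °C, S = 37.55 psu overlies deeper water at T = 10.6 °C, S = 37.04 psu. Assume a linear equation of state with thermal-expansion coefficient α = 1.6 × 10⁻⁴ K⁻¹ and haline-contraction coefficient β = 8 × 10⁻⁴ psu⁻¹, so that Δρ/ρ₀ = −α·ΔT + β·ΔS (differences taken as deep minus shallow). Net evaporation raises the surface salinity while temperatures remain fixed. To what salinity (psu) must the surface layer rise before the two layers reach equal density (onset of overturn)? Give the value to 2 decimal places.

38.48 psu

Neutral buoyancy requires −α(T_deep − T_surf) + β(S_deep − S_surf′) = 0.
S_surf′ = S_deep − (α/β)·ΔT = 37.04 − (1.6 × 10⁻⁴/8 × 10⁻⁴)·(-7.2) = 38.4800 psu.
Increase required: 38.4800 − 37.55 = 0.9300 psu.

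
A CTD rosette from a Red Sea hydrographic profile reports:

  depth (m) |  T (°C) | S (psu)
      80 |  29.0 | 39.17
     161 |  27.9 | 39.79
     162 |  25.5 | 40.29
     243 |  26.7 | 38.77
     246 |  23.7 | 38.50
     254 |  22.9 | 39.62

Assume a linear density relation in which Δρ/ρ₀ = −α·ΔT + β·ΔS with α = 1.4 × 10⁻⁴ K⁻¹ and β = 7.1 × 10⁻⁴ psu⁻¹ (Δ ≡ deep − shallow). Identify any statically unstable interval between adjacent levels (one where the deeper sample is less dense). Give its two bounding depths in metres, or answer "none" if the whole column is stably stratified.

Evaluate Δρ/ρ₀ = −αΔT + βΔS across each adjacent pair:
  80–161 m: −αΔT+βΔS = −(1.4 × 10⁻⁴)(-1.1)+(7.1 × 10⁻⁴)(+0.62) = 5.9 × 10⁻⁴ → stable
  161–162 m: −αΔT+βΔS = −(1.4 × 10⁻⁴)(-2.4)+(7.1 × 10⁻⁴)(+0.50) = 6.9 × 10⁻⁴ → stable
  162–243 m: −αΔT+βΔS = −(1.4 × 10⁻⁴)(+1.2)+(7.1 × 10⁻⁴)(-1.52) = -1.2 × 10⁻³ → UNSTABLE
  243–246 m: −αΔT+βΔS = −(1.4 × 10⁻⁴)(-3.0)+(7.1 × 10⁻⁴)(-0.27) = 2.3 × 10⁻⁴ → stable
  246–254 m: −αΔT+βΔS = −(1.4 × 10⁻⁴)(-0.8)+(7.1 × 10⁻⁴)(+1.12) = 9.1 × 10⁻⁴ → stable
The 162–243 m interval has Δρ < 0: lighter water underlies denser water.

162–243 m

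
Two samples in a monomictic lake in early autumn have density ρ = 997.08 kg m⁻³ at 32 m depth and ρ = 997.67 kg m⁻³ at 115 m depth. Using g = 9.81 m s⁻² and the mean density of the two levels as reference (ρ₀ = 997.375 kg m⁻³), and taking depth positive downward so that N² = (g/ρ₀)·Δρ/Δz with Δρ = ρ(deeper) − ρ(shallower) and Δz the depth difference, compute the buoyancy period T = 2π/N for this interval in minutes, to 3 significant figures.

Δρ = 997.67 − 997.08 = 0.59 kg m⁻³ over Δz = 115 − 32 = 83 m.
N² = (9.81/997.375) × (0.59/83) = 6.9917 × 10⁻⁵ s⁻².
N = √(6.9917 × 10⁻⁵) = 8.3616 × 10⁻³ rad s⁻¹, so T = 2π/N = 751.43 s = 12.524 min ≈ 12.5 min.

12.5 min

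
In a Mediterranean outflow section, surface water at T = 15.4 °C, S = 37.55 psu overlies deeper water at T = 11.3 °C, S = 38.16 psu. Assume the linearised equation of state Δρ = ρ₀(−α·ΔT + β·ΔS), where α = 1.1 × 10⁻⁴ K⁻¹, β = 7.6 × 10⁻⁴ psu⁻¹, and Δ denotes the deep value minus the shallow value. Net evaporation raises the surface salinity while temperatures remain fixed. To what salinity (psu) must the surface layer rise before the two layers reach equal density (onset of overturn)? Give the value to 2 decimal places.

38.75 psu

Neutral buoyancy requires −α(T_deep − T_surf) + β(S_deep − S_surf′) = 0.
S_surf′ = S_deep − (α/β)·ΔT = 38.16 − (1.1 × 10⁻⁴/7.6 × 10⁻⁴)·(-4.1) = 38.7534 psu.
Increase required: 38.7534 − 37.55 = 1.2034 psu.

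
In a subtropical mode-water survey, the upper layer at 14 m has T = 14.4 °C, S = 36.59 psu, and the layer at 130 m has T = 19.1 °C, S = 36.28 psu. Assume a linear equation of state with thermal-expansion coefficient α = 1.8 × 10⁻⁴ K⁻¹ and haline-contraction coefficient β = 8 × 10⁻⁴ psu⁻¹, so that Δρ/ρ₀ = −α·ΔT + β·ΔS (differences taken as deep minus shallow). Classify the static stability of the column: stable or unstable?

unstable

ΔT = 19.1 − 14.4 = +4.7 K and ΔS = 36.28 − 36.59 = -0.31 psu (deep − shallow).
−αΔT = -8.46 × 10⁻⁴; βΔS = -2.48 × 10⁻⁴; sum Δρ/ρ₀ = -1.094 × 10⁻³.
Δρ/ρ₀ < 0, so Δρ < 0: deeper water is lighter → statically unstable; the column would overturn.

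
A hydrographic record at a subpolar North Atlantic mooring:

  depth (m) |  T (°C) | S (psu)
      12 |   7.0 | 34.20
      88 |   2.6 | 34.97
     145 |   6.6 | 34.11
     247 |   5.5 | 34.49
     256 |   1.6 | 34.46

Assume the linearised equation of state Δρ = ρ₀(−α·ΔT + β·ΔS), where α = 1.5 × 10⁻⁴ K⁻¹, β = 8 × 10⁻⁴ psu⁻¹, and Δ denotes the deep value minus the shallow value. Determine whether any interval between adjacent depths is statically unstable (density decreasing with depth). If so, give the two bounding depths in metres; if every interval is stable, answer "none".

88–145 m

Evaluate Δρ/ρ₀ = −αΔT + βΔS across each adjacent pair:
  12–88 m: −αΔT+βΔS = −(1.5 × 10⁻⁴)(-4.4)+(8 × 10⁻⁴)(+0.77) = 1.3 × 10⁻³ → stable
  88–145 m: −αΔT+βΔS = −(1.5 × 10⁻⁴)(+4.0)+(8 × 10⁻⁴)(-0.86) = -1.3 × 10⁻³ → UNSTABLE
  145–247 m: −αΔT+βΔS = −(1.5 × 10⁻⁴)(-1.1)+(8 × 10⁻⁴)(+0.38) = 4.7 × 10⁻⁴ → stable
  247–256 m: −αΔT+βΔS = −(1.5 × 10⁻⁴)(-3.9)+(8 × 10⁻⁴)(-0.03) = 5.6 × 10⁻⁴ → stable
The 88–145 m interval has Δρ < 0: lighter water underlies denser water.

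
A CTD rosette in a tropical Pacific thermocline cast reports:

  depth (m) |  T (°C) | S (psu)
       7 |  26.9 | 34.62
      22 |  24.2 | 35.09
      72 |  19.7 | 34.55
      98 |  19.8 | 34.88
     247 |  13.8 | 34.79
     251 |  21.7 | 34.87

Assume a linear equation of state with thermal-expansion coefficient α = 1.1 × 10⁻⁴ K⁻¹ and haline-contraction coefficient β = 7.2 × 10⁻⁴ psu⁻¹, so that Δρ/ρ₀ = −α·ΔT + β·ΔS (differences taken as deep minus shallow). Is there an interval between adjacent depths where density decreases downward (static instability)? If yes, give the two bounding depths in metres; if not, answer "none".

Evaluate Δρ/ρ₀ = −αΔT + βΔS across each adjacent pair:
  7–22 m: −αΔT+βΔS = −(1.1 × 10⁻⁴)(-2.7)+(7.2 × 10⁻⁴)(+0.47) = 6.4 × 10⁻⁴ → stable
  22–72 m: −αΔT+βΔS = −(1.1 × 10⁻⁴)(-4.5)+(7.2 × 10⁻⁴)(-0.54) = 1.1 × 10⁻⁴ → stable
  72–98 m: −αΔT+βΔS = −(1.1 × 10⁻⁴)(+0.1)+(7.2 × 10⁻⁴)(+0.33) = 2.3 × 10⁻⁴ → stable
  98–247 m: −αΔT+βΔS = −(1.1 × 10⁻⁴)(-6.0)+(7.2 × 10⁻⁴)(-0.09) = 6.0 × 10⁻⁴ → stable
  247–251 m: −αΔT+βΔS = −(1.1 × 10⁻⁴)(+7.9)+(7.2 × 10⁻⁴)(+0.08) = -8.1 × 10⁻⁴ → UNSTABLE
The 247–251 m interval has Δρ < 0: lighter water underlies denser water.

247–251 m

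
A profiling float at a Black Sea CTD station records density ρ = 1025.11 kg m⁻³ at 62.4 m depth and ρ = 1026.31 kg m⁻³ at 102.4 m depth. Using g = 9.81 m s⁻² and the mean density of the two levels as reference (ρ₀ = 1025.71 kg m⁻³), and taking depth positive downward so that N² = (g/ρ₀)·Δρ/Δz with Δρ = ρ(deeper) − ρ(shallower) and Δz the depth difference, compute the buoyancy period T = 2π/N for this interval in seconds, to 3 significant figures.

Δρ = 1026.31 − 1025.11 = 1.20 kg m⁻³ over Δz = 102.4 − 62.4 = 40 m.
N² = (9.81/1025.71) × (1.20/40) = 2.8692 × 10⁻⁴ s⁻².
N = √(2.8692 × 10⁻⁴) = 0.016939 rad s⁻¹, so T = 2π/N = 370.93 s ≈ 371 s.
A positive N² confirms static stability across the interval.

371 s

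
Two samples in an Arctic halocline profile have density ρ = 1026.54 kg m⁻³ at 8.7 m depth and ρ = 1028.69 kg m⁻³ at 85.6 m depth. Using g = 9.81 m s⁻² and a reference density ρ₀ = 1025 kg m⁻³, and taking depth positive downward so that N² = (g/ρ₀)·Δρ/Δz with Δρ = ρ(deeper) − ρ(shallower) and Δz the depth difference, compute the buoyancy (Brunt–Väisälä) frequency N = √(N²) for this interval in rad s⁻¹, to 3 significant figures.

0.0164 rad s⁻¹

Δρ = 1028.69 − 1026.54 = 2.15 kg m⁻³ over Δz = 85.6 − 8.7 = 76.9 m.
N² = (9.81/1025) × (2.15/76.9) = 2.6758 × 10⁻⁴ s⁻².
N = √(2.6758 × 10⁻⁴) = 0.016358 rad s⁻¹ ≈ 0.0164 rad s⁻¹.
Since Δρ > 0 the layer is stably stratified.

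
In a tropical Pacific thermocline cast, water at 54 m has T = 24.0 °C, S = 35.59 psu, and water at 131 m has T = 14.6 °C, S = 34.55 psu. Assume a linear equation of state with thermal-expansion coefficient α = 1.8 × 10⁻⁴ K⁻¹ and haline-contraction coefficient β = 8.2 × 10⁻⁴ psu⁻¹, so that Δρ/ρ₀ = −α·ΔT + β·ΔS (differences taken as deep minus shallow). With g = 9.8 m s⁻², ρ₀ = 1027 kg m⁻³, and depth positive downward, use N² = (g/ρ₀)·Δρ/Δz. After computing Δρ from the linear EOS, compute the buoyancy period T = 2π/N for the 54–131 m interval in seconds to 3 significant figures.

608 s

ΔT = -9.4 K, ΔS = -1.04 psu (deep − shallow).
Δρ/ρ₀ = −αΔT + βΔS = 1.692 × 10⁻³ − 8.528 × 10⁻⁴ = 8.392 × 10⁻⁴, so Δρ ≈ 0.8619 kg m⁻³.
N² = (g/ρ₀)·Δρ/Δz = g·(Δρ/ρ₀)/Δz = 9.8 × 8.392 × 10⁻⁴ / 77 = 1.0681 × 10⁻⁴ s⁻².
N = √(1.0681 × 10⁻⁴) = 0.010335 rad s⁻¹ → T = 2π/N = 607.95 s ≈ 608 s.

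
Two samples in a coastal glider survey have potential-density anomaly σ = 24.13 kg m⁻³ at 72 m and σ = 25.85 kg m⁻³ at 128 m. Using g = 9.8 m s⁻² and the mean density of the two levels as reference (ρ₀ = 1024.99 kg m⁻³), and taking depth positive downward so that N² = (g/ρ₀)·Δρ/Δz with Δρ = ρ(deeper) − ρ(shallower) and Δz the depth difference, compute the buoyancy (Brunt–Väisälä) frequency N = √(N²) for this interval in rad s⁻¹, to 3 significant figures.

0.0171 rad s⁻¹

Δρ = 1025.85 − 1024.13 = 1.72 kg m⁻³ over Δz = 128 − 72 = 56 m.
N² = (9.8/1024.99) × (1.72/56) = 2.9366 × 10⁻⁴ s⁻².
N = √(2.9366 × 10⁻⁴) = 0.017137 rad s⁻¹ ≈ 0.0171 rad s⁻¹.
Since Δρ > 0 the layer is stably stratified.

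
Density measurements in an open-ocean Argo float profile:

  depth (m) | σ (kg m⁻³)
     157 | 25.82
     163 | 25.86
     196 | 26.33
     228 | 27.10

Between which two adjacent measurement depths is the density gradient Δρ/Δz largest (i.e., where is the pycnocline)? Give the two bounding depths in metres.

Compute the density gradient over each adjacent pair:
  157–163 m: Δρ/Δz = 0.04/6 = 6.7 × 10⁻³ kg m⁻⁴
  163–196 m: Δρ/Δz = 0.47/33 = 0.014 kg m⁻⁴
  196–228 m: Δρ/Δz = 0.77/32 = 0.024 kg m⁻⁴
The largest gradient is in the 196–228 m interval — the pycnocline.

196–228 m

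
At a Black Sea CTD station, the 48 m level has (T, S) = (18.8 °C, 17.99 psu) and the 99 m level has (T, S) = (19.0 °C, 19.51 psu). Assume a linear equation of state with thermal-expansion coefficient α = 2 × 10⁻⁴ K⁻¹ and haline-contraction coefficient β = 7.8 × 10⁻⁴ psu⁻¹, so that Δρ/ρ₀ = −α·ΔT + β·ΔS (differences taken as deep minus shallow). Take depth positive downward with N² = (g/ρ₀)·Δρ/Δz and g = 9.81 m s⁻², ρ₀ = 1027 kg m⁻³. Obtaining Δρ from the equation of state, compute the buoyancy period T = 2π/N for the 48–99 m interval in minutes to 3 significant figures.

ΔT = +0.2 K, ΔS = +1.52 psu (deep − shallow).
Δρ/ρ₀ = −αΔT + βΔS = -4.00 × 10⁻⁵ + 1.1856 × 10⁻³ = 1.1456 × 10⁻³, so Δρ ≈ 1.177 kg m⁻³.
N² = (g/ρ₀)·Δρ/Δz = g·(Δρ/ρ₀)/Δz = 9.81 × 1.1456 × 10⁻³ / 51 = 2.2036 × 10⁻⁴ s⁻².
N = √(2.2036 × 10⁻⁴) = 0.014845 rad s⁻¹ → T = 2π/N = 423.25 s = 7.0542 min ≈ 7.05 min.

7.05 min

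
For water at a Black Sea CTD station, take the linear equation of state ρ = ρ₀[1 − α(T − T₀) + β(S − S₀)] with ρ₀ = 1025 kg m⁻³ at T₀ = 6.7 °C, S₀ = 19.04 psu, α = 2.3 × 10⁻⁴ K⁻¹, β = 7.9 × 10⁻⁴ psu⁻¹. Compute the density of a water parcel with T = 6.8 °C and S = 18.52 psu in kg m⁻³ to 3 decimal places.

T − T₀ = +0.1 K, S − S₀ = -0.52 psu.
Bracket = 1 − α·(+0.1) + β·(-0.52) = 1 + (-4.338 × 10⁻⁴) = 0.9995662.
ρ = 1025 × 0.9995662 = 1024.555 kg m⁻³.

1024.555 kg m⁻³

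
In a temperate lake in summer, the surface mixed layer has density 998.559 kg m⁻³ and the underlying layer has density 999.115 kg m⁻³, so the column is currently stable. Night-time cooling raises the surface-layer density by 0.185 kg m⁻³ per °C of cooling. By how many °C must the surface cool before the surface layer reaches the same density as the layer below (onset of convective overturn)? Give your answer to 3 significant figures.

Density deficit of the surface layer: 999.115 − 998.559 = 0.556 kg m⁻³.
Required change = 0.556 / 0.185 = 3.01 °C.

3.01 °C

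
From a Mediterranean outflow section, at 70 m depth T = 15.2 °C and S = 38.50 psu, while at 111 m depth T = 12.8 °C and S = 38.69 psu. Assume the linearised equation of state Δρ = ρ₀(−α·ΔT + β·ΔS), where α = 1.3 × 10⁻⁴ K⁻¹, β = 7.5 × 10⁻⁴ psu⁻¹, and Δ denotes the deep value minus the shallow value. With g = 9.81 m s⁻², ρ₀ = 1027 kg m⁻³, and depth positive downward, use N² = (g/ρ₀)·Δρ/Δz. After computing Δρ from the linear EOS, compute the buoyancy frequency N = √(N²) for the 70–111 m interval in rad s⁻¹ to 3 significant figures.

0.0104 rad s⁻¹

ΔT = -2.4 K, ΔS = +0.19 psu (deep − shallow).
Δρ/ρ₀ = −αΔT + βΔS = 3.12 × 10⁻⁴ + 1.425 × 10⁻⁴ = 4.545 × 10⁻⁴, so Δρ ≈ 0.4668 kg m⁻³.
N² = (g/ρ₀)·Δρ/Δz = g·(Δρ/ρ₀)/Δz = 9.81 × 4.545 × 10⁻⁴ / 41 = 1.0875 × 10⁻⁴ s⁻².
N = √(1.0875 × 10⁻⁴) = 0.010428 rad s⁻¹ ≈ 0.0104 rad s⁻¹.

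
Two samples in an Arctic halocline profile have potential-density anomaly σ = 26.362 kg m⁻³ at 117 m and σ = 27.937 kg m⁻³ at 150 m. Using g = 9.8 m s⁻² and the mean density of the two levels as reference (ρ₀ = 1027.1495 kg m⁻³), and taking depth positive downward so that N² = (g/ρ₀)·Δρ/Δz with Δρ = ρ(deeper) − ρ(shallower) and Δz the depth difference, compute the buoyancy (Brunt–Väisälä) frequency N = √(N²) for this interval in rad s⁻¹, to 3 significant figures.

0.0213 rad s⁻¹

Δρ = 1027.937 − 1026.362 = 1.575 kg m⁻³ over Δz = 150 − 117 = 33 m.
N² = (9.8/1027.1495) × (1.575/33) = 4.5536 × 10⁻⁴ s⁻².
N = √(4.5536 × 10⁻⁴) = 0.021339 rad s⁻¹ ≈ 0.0213 rad s⁻¹.
A positive N² confirms static stability across the interval.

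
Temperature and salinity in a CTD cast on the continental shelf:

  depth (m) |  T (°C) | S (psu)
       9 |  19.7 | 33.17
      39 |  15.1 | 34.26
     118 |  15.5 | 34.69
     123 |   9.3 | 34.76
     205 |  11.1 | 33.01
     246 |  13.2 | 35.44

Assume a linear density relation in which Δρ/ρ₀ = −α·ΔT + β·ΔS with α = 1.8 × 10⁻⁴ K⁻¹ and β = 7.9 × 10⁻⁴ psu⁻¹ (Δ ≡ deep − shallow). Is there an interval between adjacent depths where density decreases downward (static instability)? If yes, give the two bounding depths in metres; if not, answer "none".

123–205 m

Evaluate Δρ/ρ₀ = −αΔT + βΔS across each adjacent pair:
  9–39 m: −αΔT+βΔS = −(1.8 × 10⁻⁴)(-4.6)+(7.9 × 10⁻⁴)(+1.09) = 1.7 × 10⁻³ → stable
  39–118 m: −αΔT+βΔS = −(1.8 × 10⁻⁴)(+0.4)+(7.9 × 10⁻⁴)(+0.43) = 2.7 × 10⁻⁴ → stable
  118–123 m: −αΔT+βΔS = −(1.8 × 10⁻⁴)(-6.2)+(7.9 × 10⁻⁴)(+0.07) = 1.2 × 10⁻³ → stable
  123–205 m: −αΔT+βΔS = −(1.8 × 10⁻⁴)(+1.8)+(7.9 × 10⁻⁴)(-1.75) = -1.7 × 10⁻³ → UNSTABLE
  205–246 m: −αΔT+βΔS = −(1.8 × 10⁻⁴)(+2.1)+(7.9 × 10⁻⁴)(+2.43) = 1.5 × 10⁻³ → stable
The 123–205 m interval has Δρ < 0: lighter water underlies denser water.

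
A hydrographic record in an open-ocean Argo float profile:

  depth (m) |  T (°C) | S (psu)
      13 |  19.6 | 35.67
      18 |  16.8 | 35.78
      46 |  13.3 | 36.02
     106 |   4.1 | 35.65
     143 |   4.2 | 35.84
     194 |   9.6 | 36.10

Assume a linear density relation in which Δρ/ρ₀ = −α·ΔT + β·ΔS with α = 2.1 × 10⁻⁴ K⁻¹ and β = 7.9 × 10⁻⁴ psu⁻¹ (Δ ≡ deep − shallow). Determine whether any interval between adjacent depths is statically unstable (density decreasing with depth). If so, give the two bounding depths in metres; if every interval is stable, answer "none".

Evaluate Δρ/ρ₀ = −αΔT + βΔS across each adjacent pair:
  13–18 m: −αΔT+βΔS = −(2.1 × 10⁻⁴)(-2.8)+(7.9 × 10⁻⁴)(+0.11) = 6.7 × 10⁻⁴ → stable
  18–46 m: −αΔT+βΔS = −(2.1 × 10⁻⁴)(-3.5)+(7.9 × 10⁻⁴)(+0.24) = 9.2 × 10⁻⁴ → stable
  46–106 m: −αΔT+βΔS = −(2.1 × 10⁻⁴)(-9.2)+(7.9 × 10⁻⁴)(-0.37) = 1.6 × 10⁻³ → stable
  106–143 m: −αΔT+βΔS = −(2.1 × 10⁻⁴)(+0.1)+(7.9 × 10⁻⁴)(+0.19) = 1.3 × 10⁻⁴ → stable
  143–194 m: −αΔT+βΔS = −(2.1 × 10⁻⁴)(+5.4)+(7.9 × 10⁻⁴)(+0.26) = -9.3 × 10⁻⁴ → UNSTABLE
The 143–194 m interval has Δρ < 0: lighter water underlies denser water.

143–194 m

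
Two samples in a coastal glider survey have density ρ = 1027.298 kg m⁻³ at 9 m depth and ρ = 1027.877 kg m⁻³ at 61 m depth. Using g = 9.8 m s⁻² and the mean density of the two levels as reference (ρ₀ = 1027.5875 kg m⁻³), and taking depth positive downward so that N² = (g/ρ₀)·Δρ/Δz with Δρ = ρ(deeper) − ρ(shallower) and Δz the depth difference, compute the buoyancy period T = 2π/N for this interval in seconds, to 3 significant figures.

610 s

Δρ = 1027.877 − 1027.298 = 0.579 kg m⁻³ over Δz = 61 − 9 = 52 m.
N² = (9.8/1027.5875) × (0.579/52) = 1.0619 × 10⁻⁴ s⁻².
N = √(1.0619 × 10⁻⁴) = 0.010305 rad s⁻¹, so T = 2π/N = 609.72 s ≈ 610 s.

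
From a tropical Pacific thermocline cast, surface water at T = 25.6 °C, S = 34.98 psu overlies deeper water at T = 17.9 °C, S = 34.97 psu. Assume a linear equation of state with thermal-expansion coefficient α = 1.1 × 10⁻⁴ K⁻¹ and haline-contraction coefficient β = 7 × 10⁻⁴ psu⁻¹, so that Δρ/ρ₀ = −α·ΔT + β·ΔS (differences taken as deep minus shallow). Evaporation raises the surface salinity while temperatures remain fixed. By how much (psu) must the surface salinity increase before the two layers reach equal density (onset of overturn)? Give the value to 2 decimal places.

1.20 psu

Neutral buoyancy requires −α(T_deep − T_surf) + β(S_deep − S_surf′) = 0.
S_surf′ = S_deep − (α/β)·ΔT = 34.97 − (1.1 × 10⁻⁴/7 × 10⁻⁴)·(-7.7) = 36.1800 psu.
Increase required: 36.1800 − 34.98 = 1.2000 psu.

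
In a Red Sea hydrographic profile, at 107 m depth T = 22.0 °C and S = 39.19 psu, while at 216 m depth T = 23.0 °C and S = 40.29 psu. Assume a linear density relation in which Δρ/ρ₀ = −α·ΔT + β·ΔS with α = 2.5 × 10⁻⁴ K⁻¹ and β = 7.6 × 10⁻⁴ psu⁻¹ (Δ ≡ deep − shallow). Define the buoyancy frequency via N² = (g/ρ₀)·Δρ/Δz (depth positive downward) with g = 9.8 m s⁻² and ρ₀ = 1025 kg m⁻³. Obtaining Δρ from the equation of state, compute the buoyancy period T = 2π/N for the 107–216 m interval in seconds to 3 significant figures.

ΔT = +1.0 K, ΔS = +1.10 psu (deep − shallow).
Δρ/ρ₀ = −αΔT + βΔS = -2.50 × 10⁻⁴ + 8.36 × 10⁻⁴ = 5.86 × 10⁻⁴, so Δρ ≈ 0.6007 kg m⁻³.
N² = (g/ρ₀)·Δρ/Δz = g·(Δρ/ρ₀)/Δz = 9.8 × 5.86 × 10⁻⁴ / 109 = 5.2686 × 10⁻⁵ s⁻².
N = √(5.2686 × 10⁻⁵) = 7.2585 × 10⁻³ rad s⁻¹ → T = 2π/N = 865.63 s ≈ 866 s.

866 s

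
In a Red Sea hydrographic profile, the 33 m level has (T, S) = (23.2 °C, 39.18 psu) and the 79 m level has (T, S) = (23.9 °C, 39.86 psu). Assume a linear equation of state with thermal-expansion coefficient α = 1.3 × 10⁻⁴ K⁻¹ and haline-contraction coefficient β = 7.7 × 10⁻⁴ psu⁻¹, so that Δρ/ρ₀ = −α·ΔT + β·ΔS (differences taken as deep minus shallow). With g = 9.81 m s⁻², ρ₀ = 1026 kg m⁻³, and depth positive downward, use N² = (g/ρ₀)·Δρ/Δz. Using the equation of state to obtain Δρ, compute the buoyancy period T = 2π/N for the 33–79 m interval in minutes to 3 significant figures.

10.9 min

ΔT = +0.7 K, ΔS = +0.68 psu (deep − shallow).
Δρ/ρ₀ = −αΔT + βΔS = -9.10 × 10⁻⁵ + 5.236 × 10⁻⁴ = 4.326 × 10⁻⁴, so Δρ ≈ 0.4438 kg m⁻³.
N² = (g/ρ₀)·Δρ/Δz = g·(Δρ/ρ₀)/Δz = 9.81 × 4.326 × 10⁻⁴ / 46 = 9.2257 × 10⁻⁵ s⁻².
N = √(9.2257 × 10⁻⁵) = 9.6051 × 10⁻³ rad s⁻¹ → T = 2π/N = 654.15 s = 10.902 min ≈ 10.9 min.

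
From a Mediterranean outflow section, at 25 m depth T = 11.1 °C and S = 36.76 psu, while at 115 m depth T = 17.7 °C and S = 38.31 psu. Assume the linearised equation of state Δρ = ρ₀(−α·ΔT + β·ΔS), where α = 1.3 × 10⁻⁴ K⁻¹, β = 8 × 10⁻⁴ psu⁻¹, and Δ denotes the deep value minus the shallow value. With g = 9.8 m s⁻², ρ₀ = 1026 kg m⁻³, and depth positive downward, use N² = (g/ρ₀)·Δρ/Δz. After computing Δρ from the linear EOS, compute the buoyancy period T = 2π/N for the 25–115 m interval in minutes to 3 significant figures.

16.2 min

ΔT = +6.6 K, ΔS = +1.55 psu (deep − shallow).
Δρ/ρ₀ = −αΔT + βΔS = -8.58 × 10⁻⁴ + 1.24 × 10⁻³ = 3.82 × 10⁻⁴, so Δρ ≈ 0.3919 kg m⁻³.
N² = (g/ρ₀)·Δρ/Δz = g·(Δρ/ρ₀)/Δz = 9.8 × 3.82 × 10⁻⁴ / 90 = 4.1596 × 10⁻⁵ s⁻².
N = √(4.1596 × 10⁻⁵) = 6.4495 × 10⁻³ rad s⁻¹ → T = 2π/N = 974.21 s = 16.237 min ≈ 16.2 min.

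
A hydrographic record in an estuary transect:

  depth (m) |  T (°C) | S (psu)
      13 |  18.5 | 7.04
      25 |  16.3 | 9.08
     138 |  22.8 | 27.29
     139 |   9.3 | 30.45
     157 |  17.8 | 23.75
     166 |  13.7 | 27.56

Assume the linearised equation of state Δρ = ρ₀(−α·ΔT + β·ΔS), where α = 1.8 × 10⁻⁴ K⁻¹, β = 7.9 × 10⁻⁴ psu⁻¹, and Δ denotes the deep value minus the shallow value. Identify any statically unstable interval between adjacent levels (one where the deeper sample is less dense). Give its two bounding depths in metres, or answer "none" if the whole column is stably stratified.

139–157 m

Evaluate Δρ/ρ₀ = −αΔT + βΔS across each adjacent pair:
  13–25 m: −αΔT+βΔS = −(1.8 × 10⁻⁴)(-2.2)+(7.9 × 10⁻⁴)(+2.04) = 2.0 × 10⁻³ → stable
  25–138 m: −αΔT+βΔS = −(1.8 × 10⁻⁴)(+6.5)+(7.9 × 10⁻⁴)(+18.21) = 0.013 → stable
  138–139 m: −αΔT+βΔS = −(1.8 × 10⁻⁴)(-13.5)+(7.9 × 10⁻⁴)(+3.16) = 4.9 × 10⁻³ → stable
  139–157 m: −αΔT+βΔS = −(1.8 × 10⁻⁴)(+8.5)+(7.9 × 10⁻⁴)(-6.70) = -6.8 × 10⁻³ → UNSTABLE
  157–166 m: −αΔT+βΔS = −(1.8 × 10⁻⁴)(-4.1)+(7.9 × 10⁻⁴)(+3.81) = 3.7 × 10⁻³ → stable
The 139–157 m interval has Δρ < 0: lighter water underlies denser water.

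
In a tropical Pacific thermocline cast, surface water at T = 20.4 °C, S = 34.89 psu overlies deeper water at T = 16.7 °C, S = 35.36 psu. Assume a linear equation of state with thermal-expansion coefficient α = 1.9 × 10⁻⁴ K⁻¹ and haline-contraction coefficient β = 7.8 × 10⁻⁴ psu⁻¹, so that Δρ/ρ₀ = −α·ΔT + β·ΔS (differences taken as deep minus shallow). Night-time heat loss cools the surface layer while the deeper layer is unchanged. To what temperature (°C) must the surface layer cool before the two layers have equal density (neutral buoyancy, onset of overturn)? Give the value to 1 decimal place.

Neutral buoyancy requires Δρ = 0, i.e. −α(T_deep − T_surf′) + β(S_deep − S_surf) = 0.
T_surf′ = T_deep − (β/α)·ΔS = 16.7 − (7.8 × 10⁻⁴/1.9 × 10⁻⁴)·(+0.47) = 14.771 °C.
Cooling required: 20.4 − (14.771) = 5.629 °C.

14.8 °C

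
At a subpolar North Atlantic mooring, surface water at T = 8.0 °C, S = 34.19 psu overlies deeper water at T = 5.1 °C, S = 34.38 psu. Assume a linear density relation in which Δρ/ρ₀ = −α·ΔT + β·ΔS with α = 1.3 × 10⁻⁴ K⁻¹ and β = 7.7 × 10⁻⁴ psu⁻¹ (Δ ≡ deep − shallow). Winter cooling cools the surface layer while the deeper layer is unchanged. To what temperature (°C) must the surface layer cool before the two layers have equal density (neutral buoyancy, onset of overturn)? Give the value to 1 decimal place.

4.0 °C

Neutral buoyancy requires Δρ = 0, i.e. −α(T_deep − T_surf′) + β(S_deep − S_surf) = 0.
T_surf′ = T_deep − (β/α)·ΔS = 5.1 − (7.7 × 10⁻⁴/1.3 × 10⁻⁴)·(+0.19) = 3.975 °C.
Cooling required: 8.0 − (3.975) = 4.025 °C.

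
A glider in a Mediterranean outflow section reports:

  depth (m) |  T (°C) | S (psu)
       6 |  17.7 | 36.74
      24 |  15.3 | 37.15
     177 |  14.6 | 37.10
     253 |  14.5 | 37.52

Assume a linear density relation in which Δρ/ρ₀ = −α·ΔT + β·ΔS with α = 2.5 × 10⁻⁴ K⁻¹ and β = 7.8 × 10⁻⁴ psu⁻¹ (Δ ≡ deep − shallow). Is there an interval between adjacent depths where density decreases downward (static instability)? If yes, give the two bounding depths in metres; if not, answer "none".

none

Evaluate Δρ/ρ₀ = −αΔT + βΔS across each adjacent pair:
  6–24 m: −αΔT+βΔS = −(2.5 × 10⁻⁴)(-2.4)+(7.8 × 10⁻⁴)(+0.41) = 9.2 × 10⁻⁴ → stable
  24–177 m: −αΔT+βΔS = −(2.5 × 10⁻⁴)(-0.7)+(7.8 × 10⁻⁴)(-0.05) = 1.4 × 10⁻⁴ → stable
  177–253 m: −αΔT+βΔS = −(2.5 × 10⁻⁴)(-0.1)+(7.8 × 10⁻⁴)(+0.42) = 3.5 × 10⁻⁴ → stable
Every interval has Δρ > 0: the column is stably stratified throughout.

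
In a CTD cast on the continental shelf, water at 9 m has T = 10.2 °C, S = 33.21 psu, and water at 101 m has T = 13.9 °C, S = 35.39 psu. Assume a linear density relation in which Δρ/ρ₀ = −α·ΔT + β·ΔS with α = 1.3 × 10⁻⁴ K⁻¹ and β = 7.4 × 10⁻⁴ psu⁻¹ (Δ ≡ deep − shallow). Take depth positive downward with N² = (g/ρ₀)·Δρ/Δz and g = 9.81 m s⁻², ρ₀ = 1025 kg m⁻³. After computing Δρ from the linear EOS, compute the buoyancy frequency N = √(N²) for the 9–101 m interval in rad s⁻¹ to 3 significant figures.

0.0110 rad s⁻¹

ΔT = +3.7 K, ΔS = +2.18 psu (deep − shallow).
Δρ/ρ₀ = −αΔT + βΔS = -4.81 × 10⁻⁴ + 1.6132 × 10⁻³ = 1.1322 × 10⁻³, so Δρ ≈ 1.161 kg m⁻³.
N² = (g/ρ₀)·Δρ/Δz = g·(Δρ/ρ₀)/Δz = 9.81 × 1.1322 × 10⁻³ / 92 = 1.2073 × 10⁻⁴ s⁻².
N = √(1.2073 × 10⁻⁴) = 0.010988 rad s⁻¹ ≈ 0.0110 rad s⁻¹.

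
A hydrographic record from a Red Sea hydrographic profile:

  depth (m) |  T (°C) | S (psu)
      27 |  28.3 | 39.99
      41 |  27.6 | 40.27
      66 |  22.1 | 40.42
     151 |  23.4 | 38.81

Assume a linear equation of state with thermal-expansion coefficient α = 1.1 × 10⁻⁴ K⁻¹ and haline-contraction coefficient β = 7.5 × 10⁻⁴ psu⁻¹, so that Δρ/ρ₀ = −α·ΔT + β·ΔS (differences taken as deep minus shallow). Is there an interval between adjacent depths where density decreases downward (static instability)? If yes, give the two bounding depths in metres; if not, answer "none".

66–151 m

Evaluate Δρ/ρ₀ = −αΔT + βΔS across each adjacent pair:
  27–41 m: −αΔT+βΔS = −(1.1 × 10⁻⁴)(-0.7)+(7.5 × 10⁻⁴)(+0.28) = 2.9 × 10⁻⁴ → stable
  41–66 m: −αΔT+βΔS = −(1.1 × 10⁻⁴)(-5.5)+(7.5 × 10⁻⁴)(+0.15) = 7.2 × 10⁻⁴ → stable
  66–151 m: −αΔT+βΔS = −(1.1 × 10⁻⁴)(+1.3)+(7.5 × 10⁻⁴)(-1.61) = -1.4 × 10⁻³ → UNSTABLE
The 66–151 m interval has Δρ < 0: lighter water underlies denser water.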